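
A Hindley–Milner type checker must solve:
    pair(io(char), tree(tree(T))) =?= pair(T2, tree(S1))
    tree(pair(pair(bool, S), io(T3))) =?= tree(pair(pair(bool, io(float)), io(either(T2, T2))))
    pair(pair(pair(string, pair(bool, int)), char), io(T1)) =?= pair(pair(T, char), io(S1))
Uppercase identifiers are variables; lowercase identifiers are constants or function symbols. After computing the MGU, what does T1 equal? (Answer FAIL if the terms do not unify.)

tree(pair(string, pair(bool, int)))

Decompose pair/2: io(char) =?= T2,  tree(tree(T)) =?= tree(S1).
Bind T2 := io(char); substituting into the one remaining equation that mentions T2 gives: tree(pair(pair(bool, S), io(T3))) =?= tree(pair(pair(bool, io(float)), io(either(io(char), io(char))))).
Decompose tree/1: tree(T) =?= S1.
Bind S1 := tree(T); substituting into the one remaining equation that mentions S1 gives: pair(pair(pair(string, pair(bool, int)), char), io(T1)) =?= pair(pair(T, char), io(tree(T))).
Decompose tree/1: pair(pair(bool, S), io(T3)) =?= pair(pair(bool, io(float)), io(either(io(char), io(char)))).
Decompose pair/2: pair(bool, S) =?= pair(bool, io(float)),  io(T3) =?= io(either(io(char), io(char))).
Decompose pair/2: bool =?= bool,  S =?= io(float).
Delete trivial equation bool =?= bool.
Bind S := io(float); no other remaining equation mentions S.
Decompose io/1: T3 =?= either(io(char), io(char)).
Bind T3 := either(io(char), io(char)); no other remaining equation mentions T3.
Decompose pair/2: pair(pair(string, pair(bool, int)), char) =?= pair(T, char),  io(T1) =?= io(tree(T)).
Decompose pair/2: pair(string, pair(bool, int)) =?= T,  char =?= char.
Bind T := pair(string, pair(bool, int)); substituting into the one remaining equation that mentions T gives: io(T1) =?= io(tree(pair(string, pair(bool, int)))). Substituting into the earlier binding gives S1 := tree(pair(string, pair(bool, int))).
Delete trivial equation char =?= char.
Decompose io/1: T1 =?= tree(pair(string, pair(bool, int))).
Bind T1 := tree(pair(string, pair(bool, int))).
MGU = { T2 := io(char), S1 := tree(pair(string, pair(bool, int))), S := io(float), T3 := either(io(char), io(char)), T := pair(string, pair(bool, int)), T1 := tree(pair(string, pair(bool, int))) }, so T1 := tree(pair(string, pair(bool, int))).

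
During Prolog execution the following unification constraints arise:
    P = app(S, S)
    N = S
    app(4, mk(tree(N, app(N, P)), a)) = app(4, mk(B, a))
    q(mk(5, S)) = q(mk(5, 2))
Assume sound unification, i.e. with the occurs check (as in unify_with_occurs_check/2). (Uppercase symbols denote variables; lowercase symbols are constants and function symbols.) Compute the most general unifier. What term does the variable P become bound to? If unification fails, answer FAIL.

app(2, 2)

Bind P := app(S, S); substituting into the one remaining equation that mentions P gives: app(4, mk(tree(N, app(N, app(S, S))), a)) = app(4, mk(B, a)).
Bind N := S; substituting into the one remaining equation that mentions N gives: app(4, mk(tree(S, app(S, app(S, S))), a)) = app(4, mk(B, a)).
Decompose app/2: 4 = 4,  mk(tree(S, app(S, app(S, S))), a) = mk(B, a).
Delete trivial equation 4 = 4.
Decompose mk/2: tree(S, app(S, app(S, S))) = B,  a = a.
Bind B := tree(S, app(S, app(S, S))); no other remaining equation mentions B.
Delete trivial equation a = a.
Decompose q/1: mk(5, S) = mk(5, 2).
Decompose mk/2: 5 = 5,  S = 2.
Delete trivial equation 5 = 5.
Bind S := 2. Substituting into the earlier bindings gives P := app(2, 2), N := 2, B := tree(2, app(2, app(2, 2))).
MGU = { P = app(2, 2), N = 2, B = tree(2, app(2, app(2, 2))), S = 2 }, so P = app(2, 2).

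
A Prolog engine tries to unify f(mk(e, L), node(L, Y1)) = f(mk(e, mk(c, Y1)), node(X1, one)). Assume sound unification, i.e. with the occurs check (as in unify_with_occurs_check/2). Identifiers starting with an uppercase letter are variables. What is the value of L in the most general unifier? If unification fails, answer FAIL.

mk(c, one)

Decompose f/2: mk(e, L) = mk(e, mk(c, Y1)),  node(L, Y1) = node(X1, one).
Decompose mk/2: e = e,  L = mk(c, Y1).
Delete trivial equation e = e.
Bind L := mk(c, Y1); substituting into the remaining equation gives: node(mk(c, Y1), Y1) = node(X1, one).
Decompose node/2: mk(c, Y1) = X1,  Y1 = one.
Bind X1 := mk(c, Y1); no other remaining equation mentions X1.
Bind Y1 := one. Substituting into the earlier bindings gives L := mk(c, one), X1 := mk(c, one).
MGU = { L ↦ mk(c, one), X1 ↦ mk(c, one), Y1 ↦ one }, so L ↦ mk(c, one).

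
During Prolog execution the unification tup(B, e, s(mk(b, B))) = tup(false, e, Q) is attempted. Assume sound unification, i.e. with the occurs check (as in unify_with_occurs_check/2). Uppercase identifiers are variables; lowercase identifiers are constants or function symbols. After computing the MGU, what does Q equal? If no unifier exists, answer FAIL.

Decompose tup/3: B = false,  e = e,  s(mk(b, B)) = Q.
Bind B := false; substituting into the one remaining equation that mentions B gives: s(mk(b, false)) = Q.
Delete trivial equation e = e.
Bind Q := s(mk(b, false)).
MGU = { B ↦ false, Q ↦ s(mk(b, false)) }, so Q ↦ s(mk(b, false)).

s(mk(b, false))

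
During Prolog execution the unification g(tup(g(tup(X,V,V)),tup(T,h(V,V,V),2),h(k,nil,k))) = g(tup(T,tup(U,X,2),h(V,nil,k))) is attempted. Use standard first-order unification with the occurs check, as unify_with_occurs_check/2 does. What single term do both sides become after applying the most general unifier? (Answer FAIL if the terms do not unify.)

g(tup(g(tup(h(k,k,k),k,k)),tup(g(tup(h(k,k,k),k,k)),h(k,k,k),2),h(k,nil,k)))

Decompose g/1: tup(g(tup(X,V,V)),tup(T,h(V,V,V),2),h(k,nil,k)) = tup(T,tup(U,X,2),h(V,nil,k)).
Decompose tup/3: g(tup(X,V,V)) = T,  tup(T,h(V,V,V),2) = tup(U,X,2),  h(k,nil,k) = h(V,nil,k).
Bind T := g(tup(X,V,V)); substituting into the one remaining equation that mentions T gives: tup(g(tup(X,V,V)),h(V,V,V),2) = tup(U,X,2).
Decompose tup/3: g(tup(X,V,V)) = U,  h(V,V,V) = X,  2 = 2.
Bind U := g(tup(X,V,V)); no other remaining equation mentions U.
Bind X := h(V,V,V); no other remaining equation mentions X. Substituting into the earlier bindings gives T := g(tup(h(V,V,V),V,V)), U := g(tup(h(V,V,V),V,V)).
Delete trivial equation 2 = 2.
Decompose h/3: k = V,  nil = nil,  k = k.
Bind V := k; no other remaining equation mentions V. Substituting into the earlier bindings gives T := g(tup(h(k,k,k),k,k)), U := g(tup(h(k,k,k),k,k)), X := h(k,k,k).
Delete trivial equation nil = nil.
Delete trivial equation k = k.
Applying the MGU to either side gives g(tup(g(tup(h(k,k,k),k,k)),tup(g(tup(h(k,k,k),k,k)),h(k,k,k),2),h(k,nil,k))).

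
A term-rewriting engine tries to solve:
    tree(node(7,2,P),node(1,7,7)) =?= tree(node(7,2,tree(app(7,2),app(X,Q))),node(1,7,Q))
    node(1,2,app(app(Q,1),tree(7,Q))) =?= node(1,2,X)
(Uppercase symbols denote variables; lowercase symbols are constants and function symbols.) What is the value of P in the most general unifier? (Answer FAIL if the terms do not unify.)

Decompose tree/2: node(7,2,P) =?= node(7,2,tree(app(7,2),app(X,Q))),  node(1,7,7) =?= node(1,7,Q).
Decompose node/3: 7 =?= 7,  2 =?= 2,  P =?= tree(app(7,2),app(X,Q)).
Delete trivial equation 7 =?= 7.
Delete trivial equation 2 =?= 2.
Bind P := tree(app(7,2),app(X,Q)); no other remaining equation mentions P.
Decompose node/3: 1 =?= 1,  7 =?= 7,  7 =?= Q.
Delete trivial equation 1 =?= 1.
Delete trivial equation 7 =?= 7.
Bind Q := 7; substituting into the remaining equation gives: node(1,2,app(app(7,1),tree(7,7))) =?= node(1,2,X). Substituting into the earlier binding gives P := tree(app(7,2),app(X,7)).
Decompose node/3: 1 =?= 1,  2 =?= 2,  app(app(7,1),tree(7,7)) =?= X.
Delete trivial equation 1 =?= 1.
Delete trivial equation 2 =?= 2.
Bind X := app(app(7,1),tree(7,7)). Substituting into the earlier binding gives P := tree(app(7,2),app(app(app(7,1),tree(7,7)),7)).
MGU = { P := tree(app(7,2),app(app(app(7,1),tree(7,7)),7)), Q := 7, X := app(app(7,1),tree(7,7)) }, so P := tree(app(7,2),app(app(app(7,1),tree(7,7)),7)).

tree(app(7,2),app(app(app(7,1),tree(7,7)),7))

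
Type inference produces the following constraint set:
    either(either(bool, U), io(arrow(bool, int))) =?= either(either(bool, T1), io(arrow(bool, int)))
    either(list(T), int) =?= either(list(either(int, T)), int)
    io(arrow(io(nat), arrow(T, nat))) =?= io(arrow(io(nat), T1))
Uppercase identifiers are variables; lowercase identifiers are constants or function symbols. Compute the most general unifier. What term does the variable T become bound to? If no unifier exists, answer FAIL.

FAIL

Decompose either/2: either(bool, U) =?= either(bool, T1),  io(arrow(bool, int)) =?= io(arrow(bool, int)).
Decompose either/2: bool =?= bool,  U =?= T1.
Delete trivial equation bool =?= bool.
Bind U := T1; no other remaining equation mentions U.
Delete trivial equation io(arrow(bool, int)) =?= io(arrow(bool, int)).
Decompose either/2: list(T) =?= list(either(int, T)),  int =?= int.
Decompose list/1: T =?= either(int, T).
Occurs check fails: T occurs in either(int, T); the equation T =?= either(int, T) has no finite solution.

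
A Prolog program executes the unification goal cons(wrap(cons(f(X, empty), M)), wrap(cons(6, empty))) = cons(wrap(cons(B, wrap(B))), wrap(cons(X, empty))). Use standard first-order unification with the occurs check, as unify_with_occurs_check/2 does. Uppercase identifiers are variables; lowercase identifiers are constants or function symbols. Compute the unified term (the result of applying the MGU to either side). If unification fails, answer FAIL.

cons(wrap(cons(f(6, empty), wrap(f(6, empty)))), wrap(cons(6, empty)))

Decompose cons/2: wrap(cons(f(X, empty), M)) = wrap(cons(B, wrap(B))),  wrap(cons(6, empty)) = wrap(cons(X, empty)).
Decompose wrap/1: cons(f(X, empty), M) = cons(B, wrap(B)).
Decompose cons/2: f(X, empty) = B,  M = wrap(B).
Bind B := f(X, empty); substituting into the one remaining equation that mentions B gives: M = wrap(f(X, empty)).
Bind M := wrap(f(X, empty)); no other remaining equation mentions M.
Decompose wrap/1: cons(6, empty) = cons(X, empty).
Decompose cons/2: 6 = X,  empty = empty.
Bind X := 6; no other remaining equation mentions X. Substituting into the earlier bindings gives B := f(6, empty), M := wrap(f(6, empty)).
Delete trivial equation empty = empty.
Applying the MGU to either side gives cons(wrap(cons(f(6, empty), wrap(f(6, empty)))), wrap(cons(6, empty))).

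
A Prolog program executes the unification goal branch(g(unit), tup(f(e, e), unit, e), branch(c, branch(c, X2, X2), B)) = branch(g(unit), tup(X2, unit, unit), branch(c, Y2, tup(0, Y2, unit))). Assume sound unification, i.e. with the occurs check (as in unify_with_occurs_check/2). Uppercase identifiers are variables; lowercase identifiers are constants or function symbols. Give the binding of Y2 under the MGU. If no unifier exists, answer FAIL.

FAIL

Decompose branch/3: g(unit) = g(unit),  tup(f(e, e), unit, e) = tup(X2, unit, unit),  branch(c, branch(c, X2, X2), B) = branch(c, Y2, tup(0, Y2, unit)).
Delete trivial equation g(unit) = g(unit).
Decompose tup/3: f(e, e) = X2,  unit = unit,  e = unit.
Bind X2 := f(e, e); substituting into the one remaining equation that mentions X2 gives: branch(c, branch(c, f(e, e), f(e, e)), B) = branch(c, Y2, tup(0, Y2, unit)).
Delete trivial equation unit = unit.
Clash: constants e and unit differ; no unifier exists.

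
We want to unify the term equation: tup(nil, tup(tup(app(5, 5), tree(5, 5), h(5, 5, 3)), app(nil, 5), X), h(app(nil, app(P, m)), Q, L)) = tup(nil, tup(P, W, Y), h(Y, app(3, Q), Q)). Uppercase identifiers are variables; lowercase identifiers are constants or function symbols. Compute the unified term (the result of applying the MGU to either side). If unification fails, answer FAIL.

FAIL

Decompose tup/3: nil = nil,  tup(tup(app(5, 5), tree(5, 5), h(5, 5, 3)), app(nil, 5), X) = tup(P, W, Y),  h(app(nil, app(P, m)), Q, L) = h(Y, app(3, Q), Q).
Delete trivial equation nil = nil.
Decompose tup/3: tup(app(5, 5), tree(5, 5), h(5, 5, 3)) = P,  app(nil, 5) = W,  X = Y.
Bind P := tup(app(5, 5), tree(5, 5), h(5, 5, 3)); substituting into the one remaining equation that mentions P gives: h(app(nil, app(tup(app(5, 5), tree(5, 5), h(5, 5, 3)), m)), Q, L) = h(Y, app(3, Q), Q).
Bind W := app(nil, 5); no other remaining equation mentions W.
Bind X := Y; no other remaining equation mentions X.
Decompose h/3: app(nil, app(tup(app(5, 5), tree(5, 5), h(5, 5, 3)), m)) = Y,  Q = app(3, Q),  L = Q.
Bind Y := app(nil, app(tup(app(5, 5), tree(5, 5), h(5, 5, 3)), m)); no other remaining equation mentions Y. Substituting into the earlier binding gives X := app(nil, app(tup(app(5, 5), tree(5, 5), h(5, 5, 3)), m)).
Occurs check fails: Q occurs in app(3, Q); the equation Q = app(3, Q) has no finite solution.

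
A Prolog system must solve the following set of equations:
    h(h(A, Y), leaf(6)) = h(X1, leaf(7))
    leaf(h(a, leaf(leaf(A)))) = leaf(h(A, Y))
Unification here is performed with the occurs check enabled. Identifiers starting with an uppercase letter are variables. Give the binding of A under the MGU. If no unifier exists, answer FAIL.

FAIL

Decompose h/2: h(A, Y) = X1,  leaf(6) = leaf(7).
Bind X1 := h(A, Y); no other remaining equation mentions X1.
Decompose leaf/1: 6 = 7.
Clash: constants 6 and 7 differ; no unifier exists.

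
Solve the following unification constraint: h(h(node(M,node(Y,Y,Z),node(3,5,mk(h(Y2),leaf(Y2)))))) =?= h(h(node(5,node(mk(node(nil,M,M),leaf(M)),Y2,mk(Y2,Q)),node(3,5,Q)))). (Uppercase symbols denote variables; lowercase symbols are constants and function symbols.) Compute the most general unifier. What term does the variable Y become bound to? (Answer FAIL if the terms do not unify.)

mk(node(nil,5,5),leaf(5))

Decompose h/1: h(node(M,node(Y,Y,Z),node(3,5,mk(h(Y2),leaf(Y2))))) =?= h(node(5,node(mk(node(nil,M,M),leaf(M)),Y2,mk(Y2,Q)),node(3,5,Q))).
Decompose h/1: node(M,node(Y,Y,Z),node(3,5,mk(h(Y2),leaf(Y2)))) =?= node(5,node(mk(node(nil,M,M),leaf(M)),Y2,mk(Y2,Q)),node(3,5,Q)).
Decompose node/3: M =?= 5,  node(Y,Y,Z) =?= node(mk(node(nil,M,M),leaf(M)),Y2,mk(Y2,Q)),  node(3,5,mk(h(Y2),leaf(Y2))) =?= node(3,5,Q).
Bind M := 5; substituting into the one remaining equation that mentions M gives: node(Y,Y,Z) =?= node(mk(node(nil,5,5),leaf(5)),Y2,mk(Y2,Q)).
Decompose node/3: Y =?= mk(node(nil,5,5),leaf(5)),  Y =?= Y2,  Z =?= mk(Y2,Q).
Bind Y := mk(node(nil,5,5),leaf(5)); substituting into the one remaining equation that mentions Y gives: mk(node(nil,5,5),leaf(5)) =?= Y2.
Bind Y2 := mk(node(nil,5,5),leaf(5)); substituting into the remaining equations gives: Z =?= mk(mk(node(nil,5,5),leaf(5)),Q),  node(3,5,mk(h(mk(node(nil,5,5),leaf(5))),leaf(mk(node(nil,5,5),leaf(5))))) =?= node(3,5,Q).
Bind Z := mk(mk(node(nil,5,5),leaf(5)),Q); no other remaining equation mentions Z.
Decompose node/3: 3 =?= 3,  5 =?= 5,  mk(h(mk(node(nil,5,5),leaf(5))),leaf(mk(node(nil,5,5),leaf(5)))) =?= Q.
Delete trivial equation 3 =?= 3.
Delete trivial equation 5 =?= 5.
Bind Q := mk(h(mk(node(nil,5,5),leaf(5))),leaf(mk(node(nil,5,5),leaf(5)))). Substituting into the earlier binding gives Z := mk(mk(node(nil,5,5),leaf(5)),mk(h(mk(node(nil,5,5),leaf(5))),leaf(mk(node(nil,5,5),leaf(5))))).
MGU = { M := 5, Y := mk(node(nil,5,5),leaf(5)), Y2 := mk(node(nil,5,5),leaf(5)), Z := mk(mk(node(nil,5,5),leaf(5)),mk(h(mk(node(nil,5,5),leaf(5))),leaf(mk(node(nil,5,5),leaf(5))))), Q := mk(h(mk(node(nil,5,5),leaf(5))),leaf(mk(node(nil,5,5),leaf(5)))) }, so Y := mk(node(nil,5,5),leaf(5)).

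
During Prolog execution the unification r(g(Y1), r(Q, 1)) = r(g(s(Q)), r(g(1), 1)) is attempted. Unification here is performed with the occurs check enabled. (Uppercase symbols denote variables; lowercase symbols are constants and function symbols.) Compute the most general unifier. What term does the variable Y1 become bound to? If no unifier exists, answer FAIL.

s(g(1))

Decompose r/2: g(Y1) = g(s(Q)),  r(Q, 1) = r(g(1), 1).
Decompose g/1: Y1 = s(Q).
Bind Y1 := s(Q); no other remaining equation mentions Y1.
Decompose r/2: Q = g(1),  1 = 1.
Bind Q := g(1); no other remaining equation mentions Q. Substituting into the earlier binding gives Y1 := s(g(1)).
Delete trivial equation 1 = 1.
MGU = { Y1 ↦ s(g(1)), Q ↦ g(1) }, so Y1 ↦ s(g(1)).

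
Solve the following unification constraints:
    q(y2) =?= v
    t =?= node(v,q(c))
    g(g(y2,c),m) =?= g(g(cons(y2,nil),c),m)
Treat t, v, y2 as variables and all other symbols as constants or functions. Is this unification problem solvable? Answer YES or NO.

NO

Bind v := q(y2); substituting into the one remaining equation that mentions v gives: t =?= node(q(y2),q(c)).
Bind t := node(q(y2),q(c)); no other remaining equation mentions t.
Decompose g/2: g(y2,c) =?= g(cons(y2,nil),c),  m =?= m.
Decompose g/2: y2 =?= cons(y2,nil),  c =?= c.
Occurs check fails: y2 occurs in cons(y2,nil); the equation y2 =?= cons(y2,nil) has no finite solution.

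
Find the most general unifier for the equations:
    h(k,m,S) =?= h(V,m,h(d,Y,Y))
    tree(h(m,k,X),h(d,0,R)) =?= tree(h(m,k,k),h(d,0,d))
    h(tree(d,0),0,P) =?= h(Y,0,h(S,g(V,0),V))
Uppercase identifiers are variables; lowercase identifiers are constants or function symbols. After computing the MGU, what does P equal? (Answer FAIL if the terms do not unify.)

h(h(d,tree(d,0),tree(d,0)),g(k,0),k)

Decompose h/3: k =?= V,  m =?= m,  S =?= h(d,Y,Y).
Bind V := k; substituting into the one remaining equation that mentions V gives: h(tree(d,0),0,P) =?= h(Y,0,h(S,g(k,0),k)).
Delete trivial equation m =?= m.
Bind S := h(d,Y,Y); substituting into the one remaining equation that mentions S gives: h(tree(d,0),0,P) =?= h(Y,0,h(h(d,Y,Y),g(k,0),k)).
Decompose tree/2: h(m,k,X) =?= h(m,k,k),  h(d,0,R) =?= h(d,0,d).
Decompose h/3: m =?= m,  k =?= k,  X =?= k.
Delete trivial equation m =?= m.
Delete trivial equation k =?= k.
Bind X := k; no other remaining equation mentions X.
Decompose h/3: d =?= d,  0 =?= 0,  R =?= d.
Delete trivial equation d =?= d.
Delete trivial equation 0 =?= 0.
Bind R := d; no other remaining equation mentions R.
Decompose h/3: tree(d,0) =?= Y,  0 =?= 0,  P =?= h(h(d,Y,Y),g(k,0),k).
Bind Y := tree(d,0); substituting into the one remaining equation that mentions Y gives: P =?= h(h(d,tree(d,0),tree(d,0)),g(k,0),k). Substituting into the earlier binding gives S := h(d,tree(d,0),tree(d,0)).
Delete trivial equation 0 =?= 0.
Bind P := h(h(d,tree(d,0),tree(d,0)),g(k,0),k).
MGU = { V ↦ k, S ↦ h(d,tree(d,0),tree(d,0)), X ↦ k, R ↦ d, Y ↦ tree(d,0), P ↦ h(h(d,tree(d,0),tree(d,0)),g(k,0),k) }, so P ↦ h(h(d,tree(d,0),tree(d,0)),g(k,0),k).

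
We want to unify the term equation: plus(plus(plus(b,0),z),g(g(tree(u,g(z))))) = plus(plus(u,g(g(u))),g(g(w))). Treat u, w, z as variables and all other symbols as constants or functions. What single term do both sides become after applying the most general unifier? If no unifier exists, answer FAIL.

Decompose plus/2: plus(plus(b,0),z) = plus(u,g(g(u))),  g(g(tree(u,g(z)))) = g(g(w)).
Decompose plus/2: plus(b,0) = u,  z = g(g(u)).
Bind u := plus(b,0); substituting into the remaining equations gives: z = g(g(plus(b,0))),  g(g(tree(plus(b,0),g(z)))) = g(g(w)).
Bind z := g(g(plus(b,0))); substituting into the remaining equation gives: g(g(tree(plus(b,0),g(g(g(plus(b,0))))))) = g(g(w)).
Decompose g/1: g(tree(plus(b,0),g(g(g(plus(b,0)))))) = g(w).
Decompose g/1: tree(plus(b,0),g(g(g(plus(b,0))))) = w.
Bind w := tree(plus(b,0),g(g(g(plus(b,0))))).
Applying the MGU to either side gives plus(plus(plus(b,0),g(g(plus(b,0)))),g(g(tree(plus(b,0),g(g(g(plus(b,0)))))))).

plus(plus(plus(b,0),g(g(plus(b,0)))),g(g(tree(plus(b,0),g(g(g(plus(b,0))))))))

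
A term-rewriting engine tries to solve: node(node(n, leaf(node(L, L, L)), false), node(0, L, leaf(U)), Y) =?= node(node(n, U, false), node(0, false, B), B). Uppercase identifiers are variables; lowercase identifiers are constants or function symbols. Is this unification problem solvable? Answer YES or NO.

YES

Decompose node/3: node(n, leaf(node(L, L, L)), false) =?= node(n, U, false),  node(0, L, leaf(U)) =?= node(0, false, B),  Y =?= B.
Decompose node/3: n =?= n,  leaf(node(L, L, L)) =?= U,  false =?= false.
Delete trivial equation n =?= n.
Bind U := leaf(node(L, L, L)); substituting into the one remaining equation that mentions U gives: node(0, L, leaf(leaf(node(L, L, L)))) =?= node(0, false, B).
Delete trivial equation false =?= false.
Decompose node/3: 0 =?= 0,  L =?= false,  leaf(leaf(node(L, L, L))) =?= B.
Delete trivial equation 0 =?= 0.
Bind L := false; substituting into the one remaining equation that mentions L gives: leaf(leaf(node(false, false, false))) =?= B. Substituting into the earlier binding gives U := leaf(node(false, false, false)).
Bind B := leaf(leaf(node(false, false, false))); substituting into the remaining equation gives: Y =?= leaf(leaf(node(false, false, false))).
Bind Y := leaf(leaf(node(false, false, false))).
No equations remain and no clash or occurs-check failure arose, so a unifier exists.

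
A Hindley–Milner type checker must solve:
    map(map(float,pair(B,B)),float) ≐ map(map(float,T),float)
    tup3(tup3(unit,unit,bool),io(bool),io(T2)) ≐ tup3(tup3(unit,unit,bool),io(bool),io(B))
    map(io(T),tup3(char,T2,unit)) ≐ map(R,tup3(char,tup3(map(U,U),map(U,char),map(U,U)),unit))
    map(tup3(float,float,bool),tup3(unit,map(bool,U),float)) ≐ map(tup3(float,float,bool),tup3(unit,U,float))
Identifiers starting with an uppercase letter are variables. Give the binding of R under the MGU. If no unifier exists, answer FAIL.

Decompose map/2: map(float,pair(B,B)) ≐ map(float,T),  float ≐ float.
Decompose map/2: float ≐ float,  pair(B,B) ≐ T.
Delete trivial equation float ≐ float.
Bind T := pair(B,B); substituting into the one remaining equation that mentions T gives: map(io(pair(B,B)),tup3(char,T2,unit)) ≐ map(R,tup3(char,tup3(map(U,U),map(U,char),map(U,U)),unit)).
Delete trivial equation float ≐ float.
Decompose tup3/3: tup3(unit,unit,bool) ≐ tup3(unit,unit,bool),  io(bool) ≐ io(bool),  io(T2) ≐ io(B).
Delete trivial equation tup3(unit,unit,bool) ≐ tup3(unit,unit,bool).
Delete trivial equation io(bool) ≐ io(bool).
Decompose io/1: T2 ≐ B.
Bind T2 := B; substituting into the one remaining equation that mentions T2 gives: map(io(pair(B,B)),tup3(char,B,unit)) ≐ map(R,tup3(char,tup3(map(U,U),map(U,char),map(U,U)),unit)).
Decompose map/2: io(pair(B,B)) ≐ R,  tup3(char,B,unit) ≐ tup3(char,tup3(map(U,U),map(U,char),map(U,U)),unit).
Bind R := io(pair(B,B)); no other remaining equation mentions R.
Decompose tup3/3: char ≐ char,  B ≐ tup3(map(U,U),map(U,char),map(U,U)),  unit ≐ unit.
Delete trivial equation char ≐ char.
Bind B := tup3(map(U,U),map(U,char),map(U,U)); no other remaining equation mentions B. Substituting into the earlier bindings gives T := pair(tup3(map(U,U),map(U,char),map(U,U)),tup3(map(U,U),map(U,char),map(U,U))), T2 := tup3(map(U,U),map(U,char),map(U,U)), R := io(pair(tup3(map(U,U),map(U,char),map(U,U)),tup3(map(U,U),map(U,char),map(U,U)))).
Delete trivial equation unit ≐ unit.
Decompose map/2: tup3(float,float,bool) ≐ tup3(float,float,bool),  tup3(unit,map(bool,U),float) ≐ tup3(unit,U,float).
Delete trivial equation tup3(float,float,bool) ≐ tup3(float,float,bool).
Decompose tup3/3: unit ≐ unit,  map(bool,U) ≐ U,  float ≐ float.
Delete trivial equation unit ≐ unit.
Occurs check fails: U occurs in map(bool,U); the equation U ≐ map(bool,U) has no finite solution.

FAIL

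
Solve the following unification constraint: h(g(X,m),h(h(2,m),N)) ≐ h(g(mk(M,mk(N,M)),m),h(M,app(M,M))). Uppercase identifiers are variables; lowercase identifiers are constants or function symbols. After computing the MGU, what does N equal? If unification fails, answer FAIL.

app(h(2,m),h(2,m))

Decompose h/2: g(X,m) ≐ g(mk(M,mk(N,M)),m),  h(h(2,m),N) ≐ h(M,app(M,M)).
Decompose g/2: X ≐ mk(M,mk(N,M)),  m ≐ m.
Bind X := mk(M,mk(N,M)); no other remaining equation mentions X.
Delete trivial equation m ≐ m.
Decompose h/2: h(2,m) ≐ M,  N ≐ app(M,M).
Bind M := h(2,m); substituting into the remaining equation gives: N ≐ app(h(2,m),h(2,m)). Substituting into the earlier binding gives X := mk(h(2,m),mk(N,h(2,m))).
Bind N := app(h(2,m),h(2,m)). Substituting into the earlier binding gives X := mk(h(2,m),mk(app(h(2,m),h(2,m)),h(2,m))).
MGU = { X -> mk(h(2,m),mk(app(h(2,m),h(2,m)),h(2,m))), M -> h(2,m), N -> app(h(2,m),h(2,m)) }, so N -> app(h(2,m),h(2,m)).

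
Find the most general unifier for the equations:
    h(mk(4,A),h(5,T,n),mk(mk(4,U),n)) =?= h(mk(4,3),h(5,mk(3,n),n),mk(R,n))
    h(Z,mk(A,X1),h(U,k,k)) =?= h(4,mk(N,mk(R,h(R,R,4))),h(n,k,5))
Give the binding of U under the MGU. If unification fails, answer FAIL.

Decompose h/3: mk(4,A) =?= mk(4,3),  h(5,T,n) =?= h(5,mk(3,n),n),  mk(mk(4,U),n) =?= mk(R,n).
Decompose mk/2: 4 =?= 4,  A =?= 3.
Delete trivial equation 4 =?= 4.
Bind A := 3; substituting into the one remaining equation that mentions A gives: h(Z,mk(3,X1),h(U,k,k)) =?= h(4,mk(N,mk(R,h(R,R,4))),h(n,k,5)).
Decompose h/3: 5 =?= 5,  T =?= mk(3,n),  n =?= n.
Delete trivial equation 5 =?= 5.
Bind T := mk(3,n); no other remaining equation mentions T.
Delete trivial equation n =?= n.
Decompose mk/2: mk(4,U) =?= R,  n =?= n.
Bind R := mk(4,U); substituting into the one remaining equation that mentions R gives: h(Z,mk(3,X1),h(U,k,k)) =?= h(4,mk(N,mk(mk(4,U),h(mk(4,U),mk(4,U),4))),h(n,k,5)).
Delete trivial equation n =?= n.
Decompose h/3: Z =?= 4,  mk(3,X1) =?= mk(N,mk(mk(4,U),h(mk(4,U),mk(4,U),4))),  h(U,k,k) =?= h(n,k,5).
Bind Z := 4; no other remaining equation mentions Z.
Decompose mk/2: 3 =?= N,  X1 =?= mk(mk(4,U),h(mk(4,U),mk(4,U),4)).
Bind N := 3; no other remaining equation mentions N.
Bind X1 := mk(mk(4,U),h(mk(4,U),mk(4,U),4)); no other remaining equation mentions X1.
Decompose h/3: U =?= n,  k =?= k,  k =?= 5.
Bind U := n; no other remaining equation mentions U. Substituting into the earlier bindings gives R := mk(4,n), X1 := mk(mk(4,n),h(mk(4,n),mk(4,n),4)).
Delete trivial equation k =?= k.
Clash: constants k and 5 differ; no unifier exists.

FAIL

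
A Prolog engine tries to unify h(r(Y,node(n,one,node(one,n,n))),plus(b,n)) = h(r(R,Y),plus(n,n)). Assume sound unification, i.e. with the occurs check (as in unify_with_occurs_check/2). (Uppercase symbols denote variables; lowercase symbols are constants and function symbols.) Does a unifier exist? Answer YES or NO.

Decompose h/2: r(Y,node(n,one,node(one,n,n))) = r(R,Y),  plus(b,n) = plus(n,n).
Decompose r/2: Y = R,  node(n,one,node(one,n,n)) = Y.
Bind Y := R; substituting into the one remaining equation that mentions Y gives: node(n,one,node(one,n,n)) = R.
Bind R := node(n,one,node(one,n,n)); no other remaining equation mentions R. Substituting into the earlier binding gives Y := node(n,one,node(one,n,n)).
Decompose plus/2: b = n,  n = n.
Clash: constants b and n differ; no unifier exists.

NO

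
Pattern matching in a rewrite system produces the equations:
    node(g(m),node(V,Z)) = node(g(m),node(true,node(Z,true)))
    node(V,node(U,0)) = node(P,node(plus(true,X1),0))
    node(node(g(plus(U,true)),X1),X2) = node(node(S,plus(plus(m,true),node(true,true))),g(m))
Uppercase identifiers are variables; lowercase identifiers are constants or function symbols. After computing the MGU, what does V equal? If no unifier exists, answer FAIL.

Decompose node/2: g(m) = g(m),  node(V,Z) = node(true,node(Z,true)).
Delete trivial equation g(m) = g(m).
Decompose node/2: V = true,  Z = node(Z,true).
Bind V := true; substituting into the one remaining equation that mentions V gives: node(true,node(U,0)) = node(P,node(plus(true,X1),0)).
Occurs check fails: Z occurs in node(Z,true); the equation Z = node(Z,true) has no finite solution.

FAIL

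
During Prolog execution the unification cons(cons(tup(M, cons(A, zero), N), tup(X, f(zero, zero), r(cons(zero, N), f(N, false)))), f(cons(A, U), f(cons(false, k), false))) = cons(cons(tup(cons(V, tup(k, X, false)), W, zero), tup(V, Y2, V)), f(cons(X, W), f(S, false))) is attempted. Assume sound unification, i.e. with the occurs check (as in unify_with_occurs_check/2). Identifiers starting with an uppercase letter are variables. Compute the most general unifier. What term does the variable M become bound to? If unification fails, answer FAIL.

cons(r(cons(zero, zero), f(zero, false)), tup(k, r(cons(zero, zero), f(zero, false)), false))

Decompose cons/2: cons(tup(M, cons(A, zero), N), tup(X, f(zero, zero), r(cons(zero, N), f(N, false)))) = cons(tup(cons(V, tup(k, X, false)), W, zero), tup(V, Y2, V)),  f(cons(A, U), f(cons(false, k), false)) = f(cons(X, W), f(S, false)).
Decompose cons/2: tup(M, cons(A, zero), N) = tup(cons(V, tup(k, X, false)), W, zero),  tup(X, f(zero, zero), r(cons(zero, N), f(N, false))) = tup(V, Y2, V).
Decompose tup/3: M = cons(V, tup(k, X, false)),  cons(A, zero) = W,  N = zero.
Bind M := cons(V, tup(k, X, false)); no other remaining equation mentions M.
Bind W := cons(A, zero); substituting into the one remaining equation that mentions W gives: f(cons(A, U), f(cons(false, k), false)) = f(cons(X, cons(A, zero)), f(S, false)).
Bind N := zero; substituting into the one remaining equation that mentions N gives: tup(X, f(zero, zero), r(cons(zero, zero), f(zero, false))) = tup(V, Y2, V).
Decompose tup/3: X = V,  f(zero, zero) = Y2,  r(cons(zero, zero), f(zero, false)) = V.
Bind X := V; substituting into the one remaining equation that mentions X gives: f(cons(A, U), f(cons(false, k), false)) = f(cons(V, cons(A, zero)), f(S, false)). Substituting into the earlier binding gives M := cons(V, tup(k, V, false)).
Bind Y2 := f(zero, zero); no other remaining equation mentions Y2.
Bind V := r(cons(zero, zero), f(zero, false)); substituting into the remaining equation gives: f(cons(A, U), f(cons(false, k), false)) = f(cons(r(cons(zero, zero), f(zero, false)), cons(A, zero)), f(S, false)). Substituting into the earlier bindings gives M := cons(r(cons(zero, zero), f(zero, false)), tup(k, r(cons(zero, zero), f(zero, false)), false)), X := r(cons(zero, zero), f(zero, false)).
Decompose f/2: cons(A, U) = cons(r(cons(zero, zero), f(zero, false)), cons(A, zero)),  f(cons(false, k), false) = f(S, false).
Decompose cons/2: A = r(cons(zero, zero), f(zero, false)),  U = cons(A, zero).
Bind A := r(cons(zero, zero), f(zero, false)); substituting into the one remaining equation that mentions A gives: U = cons(r(cons(zero, zero), f(zero, false)), zero). Substituting into the earlier binding gives W := cons(r(cons(zero, zero), f(zero, false)), zero).
Bind U := cons(r(cons(zero, zero), f(zero, false)), zero); no other remaining equation mentions U.
Decompose f/2: cons(false, k) = S,  false = false.
Bind S := cons(false, k); no other remaining equation mentions S.
Delete trivial equation false = false.
MGU = { M = cons(r(cons(zero, zero), f(zero, false)), tup(k, r(cons(zero, zero), f(zero, false)), false)), W = cons(r(cons(zero, zero), f(zero, false)), zero), N = zero, X = r(cons(zero, zero), f(zero, false)), Y2 = f(zero, zero), V = r(cons(zero, zero), f(zero, false)), A = r(cons(zero, zero), f(zero, false)), U = cons(r(cons(zero, zero), f(zero, false)), zero), S = cons(false, k) }, so M = cons(r(cons(zero, zero), f(zero, false)), tup(k, r(cons(zero, zero), f(zero, false)), false)).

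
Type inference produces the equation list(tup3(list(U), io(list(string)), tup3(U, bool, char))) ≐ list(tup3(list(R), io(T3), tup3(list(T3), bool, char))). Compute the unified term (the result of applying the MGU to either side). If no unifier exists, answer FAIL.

list(tup3(list(list(list(string))), io(list(string)), tup3(list(list(string)), bool, char)))

Decompose list/1: tup3(list(U), io(list(string)), tup3(U, bool, char)) ≐ tup3(list(R), io(T3), tup3(list(T3), bool, char)).
Decompose tup3/3: list(U) ≐ list(R),  io(list(string)) ≐ io(T3),  tup3(U, bool, char) ≐ tup3(list(T3), bool, char).
Decompose list/1: U ≐ R.
Bind U := R; substituting into the one remaining equation that mentions U gives: tup3(R, bool, char) ≐ tup3(list(T3), bool, char).
Decompose io/1: list(string) ≐ T3.
Bind T3 := list(string); substituting into the remaining equation gives: tup3(R, bool, char) ≐ tup3(list(list(string)), bool, char).
Decompose tup3/3: R ≐ list(list(string)),  bool ≐ bool,  char ≐ char.
Bind R := list(list(string)); no other remaining equation mentions R. Substituting into the earlier binding gives U := list(list(string)).
Delete trivial equation bool ≐ bool.
Delete trivial equation char ≐ char.
Applying the MGU to either side gives list(tup3(list(list(list(string))), io(list(string)), tup3(list(list(string)), bool, char))).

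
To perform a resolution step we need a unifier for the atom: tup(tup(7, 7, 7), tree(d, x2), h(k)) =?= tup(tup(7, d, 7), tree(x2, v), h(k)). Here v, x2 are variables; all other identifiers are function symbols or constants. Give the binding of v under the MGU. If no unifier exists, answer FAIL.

FAIL

Decompose tup/3: tup(7, 7, 7) =?= tup(7, d, 7),  tree(d, x2) =?= tree(x2, v),  h(k) =?= h(k).
Decompose tup/3: 7 =?= 7,  7 =?= d,  7 =?= 7.
Delete trivial equation 7 =?= 7.
Clash: constants 7 and d differ; no unifier exists.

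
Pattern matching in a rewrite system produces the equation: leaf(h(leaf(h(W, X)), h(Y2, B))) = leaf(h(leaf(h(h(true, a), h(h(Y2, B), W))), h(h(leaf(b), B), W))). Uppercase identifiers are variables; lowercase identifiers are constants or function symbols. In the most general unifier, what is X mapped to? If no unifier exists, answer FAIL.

h(h(h(leaf(b), h(true, a)), h(true, a)), h(true, a))

Decompose leaf/1: h(leaf(h(W, X)), h(Y2, B)) = h(leaf(h(h(true, a), h(h(Y2, B), W))), h(h(leaf(b), B), W)).
Decompose h/2: leaf(h(W, X)) = leaf(h(h(true, a), h(h(Y2, B), W))),  h(Y2, B) = h(h(leaf(b), B), W).
Decompose leaf/1: h(W, X) = h(h(true, a), h(h(Y2, B), W)).
Decompose h/2: W = h(true, a),  X = h(h(Y2, B), W).
Bind W := h(true, a); substituting into the remaining equations gives: X = h(h(Y2, B), h(true, a)),  h(Y2, B) = h(h(leaf(b), B), h(true, a)).
Bind X := h(h(Y2, B), h(true, a)); no other remaining equation mentions X.
Decompose h/2: Y2 = h(leaf(b), B),  B = h(true, a).
Bind Y2 := h(leaf(b), B); no other remaining equation mentions Y2. Substituting into the earlier binding gives X := h(h(h(leaf(b), B), B), h(true, a)).
Bind B := h(true, a). Substituting into the earlier bindings gives X := h(h(h(leaf(b), h(true, a)), h(true, a)), h(true, a)), Y2 := h(leaf(b), h(true, a)).
MGU = { W -> h(true, a), X -> h(h(h(leaf(b), h(true, a)), h(true, a)), h(true, a)), Y2 -> h(leaf(b), h(true, a)), B -> h(true, a) }, so X -> h(h(h(leaf(b), h(true, a)), h(true, a)), h(true, a)).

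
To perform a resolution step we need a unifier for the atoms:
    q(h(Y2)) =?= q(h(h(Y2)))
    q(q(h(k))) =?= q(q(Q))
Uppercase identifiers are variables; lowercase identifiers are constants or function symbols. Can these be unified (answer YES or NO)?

NO

Decompose q/1: h(Y2) =?= h(h(Y2)).
Decompose h/1: Y2 =?= h(Y2).
Occurs check fails: Y2 occurs in h(Y2); the equation Y2 =?= h(Y2) has no finite solution.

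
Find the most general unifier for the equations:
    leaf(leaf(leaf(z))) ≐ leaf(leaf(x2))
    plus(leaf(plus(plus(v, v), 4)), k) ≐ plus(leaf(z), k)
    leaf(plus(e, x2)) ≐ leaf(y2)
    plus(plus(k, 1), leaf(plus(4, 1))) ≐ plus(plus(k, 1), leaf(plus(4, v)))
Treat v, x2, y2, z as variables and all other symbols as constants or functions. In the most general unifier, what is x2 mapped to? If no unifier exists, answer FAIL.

Decompose leaf/1: leaf(leaf(z)) ≐ leaf(x2).
Decompose leaf/1: leaf(z) ≐ x2.
Bind x2 := leaf(z); substituting into the one remaining equation that mentions x2 gives: leaf(plus(e, leaf(z))) ≐ leaf(y2).
Decompose plus/2: leaf(plus(plus(v, v), 4)) ≐ leaf(z),  k ≐ k.
Decompose leaf/1: plus(plus(v, v), 4) ≐ z.
Bind z := plus(plus(v, v), 4); substituting into the one remaining equation that mentions z gives: leaf(plus(e, leaf(plus(plus(v, v), 4)))) ≐ leaf(y2). Substituting into the earlier binding gives x2 := leaf(plus(plus(v, v), 4)).
Delete trivial equation k ≐ k.
Decompose leaf/1: plus(e, leaf(plus(plus(v, v), 4))) ≐ y2.
Bind y2 := plus(e, leaf(plus(plus(v, v), 4))); no other remaining equation mentions y2.
Decompose plus/2: plus(k, 1) ≐ plus(k, 1),  leaf(plus(4, 1)) ≐ leaf(plus(4, v)).
Delete trivial equation plus(k, 1) ≐ plus(k, 1).
Decompose leaf/1: plus(4, 1) ≐ plus(4, v).
Decompose plus/2: 4 ≐ 4,  1 ≐ v.
Delete trivial equation 4 ≐ 4.
Bind v := 1. Substituting into the earlier bindings gives x2 := leaf(plus(plus(1, 1), 4)), z := plus(plus(1, 1), 4), y2 := plus(e, leaf(plus(plus(1, 1), 4))).
MGU = { x2 -> leaf(plus(plus(1, 1), 4)), z -> plus(plus(1, 1), 4), y2 -> plus(e, leaf(plus(plus(1, 1), 4))), v -> 1 }, so x2 -> leaf(plus(plus(1, 1), 4)).

leaf(plus(plus(1, 1), 4))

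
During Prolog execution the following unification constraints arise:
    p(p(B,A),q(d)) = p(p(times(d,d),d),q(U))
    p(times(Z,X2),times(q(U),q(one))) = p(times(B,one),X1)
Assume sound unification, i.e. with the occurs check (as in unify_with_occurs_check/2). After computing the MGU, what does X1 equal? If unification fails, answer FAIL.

times(q(d),q(one))

Decompose p/2: p(B,A) = p(times(d,d),d),  q(d) = q(U).
Decompose p/2: B = times(d,d),  A = d.
Bind B := times(d,d); substituting into the one remaining equation that mentions B gives: p(times(Z,X2),times(q(U),q(one))) = p(times(times(d,d),one),X1).
Bind A := d; no other remaining equation mentions A.
Decompose q/1: d = U.
Bind U := d; substituting into the remaining equation gives: p(times(Z,X2),times(q(d),q(one))) = p(times(times(d,d),one),X1).
Decompose p/2: times(Z,X2) = times(times(d,d),one),  times(q(d),q(one)) = X1.
Decompose times/2: Z = times(d,d),  X2 = one.
Bind Z := times(d,d); no other remaining equation mentions Z.
Bind X2 := one; no other remaining equation mentions X2.
Bind X1 := times(q(d),q(one)).
MGU = { B = times(d,d), A = d, U = d, Z = times(d,d), X2 = one, X1 = times(q(d),q(one)) }, so X1 = times(q(d),q(one)).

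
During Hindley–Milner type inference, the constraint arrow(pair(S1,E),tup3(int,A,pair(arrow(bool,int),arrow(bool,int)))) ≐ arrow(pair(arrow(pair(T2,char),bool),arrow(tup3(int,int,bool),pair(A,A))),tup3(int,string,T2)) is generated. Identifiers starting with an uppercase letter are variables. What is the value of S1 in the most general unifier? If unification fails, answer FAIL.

Decompose arrow/2: pair(S1,E) ≐ pair(arrow(pair(T2,char),bool),arrow(tup3(int,int,bool),pair(A,A))),  tup3(int,A,pair(arrow(bool,int),arrow(bool,int))) ≐ tup3(int,string,T2).
Decompose pair/2: S1 ≐ arrow(pair(T2,char),bool),  E ≐ arrow(tup3(int,int,bool),pair(A,A)).
Bind S1 := arrow(pair(T2,char),bool); no other remaining equation mentions S1.
Bind E := arrow(tup3(int,int,bool),pair(A,A)); no other remaining equation mentions E.
Decompose tup3/3: int ≐ int,  A ≐ string,  pair(arrow(bool,int),arrow(bool,int)) ≐ T2.
Delete trivial equation int ≐ int.
Bind A := string; no other remaining equation mentions A. Substituting into the earlier binding gives E := arrow(tup3(int,int,bool),pair(string,string)).
Bind T2 := pair(arrow(bool,int),arrow(bool,int)). Substituting into the earlier binding gives S1 := arrow(pair(pair(arrow(bool,int),arrow(bool,int)),char),bool).
MGU = { S1 ↦ arrow(pair(pair(arrow(bool,int),arrow(bool,int)),char),bool), E ↦ arrow(tup3(int,int,bool),pair(string,string)), A ↦ string, T2 ↦ pair(arrow(bool,int),arrow(bool,int)) }, so S1 ↦ arrow(pair(pair(arrow(bool,int),arrow(bool,int)),char),bool).

arrow(pair(pair(arrow(bool,int),arrow(bool,int)),char),bool)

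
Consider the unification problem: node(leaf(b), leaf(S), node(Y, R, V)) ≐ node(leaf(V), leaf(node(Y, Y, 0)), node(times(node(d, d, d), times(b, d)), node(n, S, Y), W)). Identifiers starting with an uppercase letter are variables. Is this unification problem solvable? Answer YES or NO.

Decompose node/3: leaf(b) ≐ leaf(V),  leaf(S) ≐ leaf(node(Y, Y, 0)),  node(Y, R, V) ≐ node(times(node(d, d, d), times(b, d)), node(n, S, Y), W).
Decompose leaf/1: b ≐ V.
Bind V := b; substituting into the one remaining equation that mentions V gives: node(Y, R, b) ≐ node(times(node(d, d, d), times(b, d)), node(n, S, Y), W).
Decompose leaf/1: S ≐ node(Y, Y, 0).
Bind S := node(Y, Y, 0); substituting into the remaining equation gives: node(Y, R, b) ≐ node(times(node(d, d, d), times(b, d)), node(n, node(Y, Y, 0), Y), W).
Decompose node/3: Y ≐ times(node(d, d, d), times(b, d)),  R ≐ node(n, node(Y, Y, 0), Y),  b ≐ W.
Bind Y := times(node(d, d, d), times(b, d)); substituting into the one remaining equation that mentions Y gives: R ≐ node(n, node(times(node(d, d, d), times(b, d)), times(node(d, d, d), times(b, d)), 0), times(node(d, d, d), times(b, d))). Substituting into the earlier binding gives S := node(times(node(d, d, d), times(b, d)), times(node(d, d, d), times(b, d)), 0).
Bind R := node(n, node(times(node(d, d, d), times(b, d)), times(node(d, d, d), times(b, d)), 0), times(node(d, d, d), times(b, d))); no other remaining equation mentions R.
Bind W := b.
No equations remain and no clash or occurs-check failure arose, so a unifier exists.

YES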